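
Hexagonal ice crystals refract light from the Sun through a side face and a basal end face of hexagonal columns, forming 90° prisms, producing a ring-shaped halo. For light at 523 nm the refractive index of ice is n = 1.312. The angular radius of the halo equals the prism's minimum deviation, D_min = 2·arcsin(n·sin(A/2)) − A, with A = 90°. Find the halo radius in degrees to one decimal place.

46.2°

n·sin(A/2) = 1.312 × sin 45° = 1.312 × 0.7071 = 0.9277.
D_min = 2·arcsin(0.9277) − 90° = 2 × 68.083° − 90° = 46.166°.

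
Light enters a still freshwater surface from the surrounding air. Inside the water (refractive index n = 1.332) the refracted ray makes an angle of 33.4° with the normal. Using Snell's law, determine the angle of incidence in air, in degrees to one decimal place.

47.2°

Snell: sin θ_i = n · sin θ_r = 1.332 × sin 33.4° = 1.332 × 0.5505 = 0.7332.
θ_i = arcsin(0.7332) = 47.16°.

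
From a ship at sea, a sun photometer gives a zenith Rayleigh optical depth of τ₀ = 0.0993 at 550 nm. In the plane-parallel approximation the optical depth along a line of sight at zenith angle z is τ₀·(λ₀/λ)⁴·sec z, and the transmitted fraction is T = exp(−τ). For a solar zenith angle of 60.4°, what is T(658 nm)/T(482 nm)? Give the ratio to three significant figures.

1.27

Airmass: sec 60.4° = 2.0245.
τ(658 nm) = 0.0993 × (550/658)⁴ × 2.0245 = 0.0993 × 0.4881 × 2.0245 = 0.0981.
τ(482 nm) = 0.0993 × (550/482)⁴ × 2.0245 = 0.0993 × 1.6954 × 2.0245 = 0.3408.
T(658)/T(482) = exp(τ_B − τ_A) = exp(0.2427) = 1.2747.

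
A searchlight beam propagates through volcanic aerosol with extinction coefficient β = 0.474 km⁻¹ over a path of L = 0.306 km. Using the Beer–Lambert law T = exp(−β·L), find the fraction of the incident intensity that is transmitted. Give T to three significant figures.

τ = β·L = 0.474 × 0.306 = 0.1450.
T = exp(−0.1450) = 0.8650.

0.865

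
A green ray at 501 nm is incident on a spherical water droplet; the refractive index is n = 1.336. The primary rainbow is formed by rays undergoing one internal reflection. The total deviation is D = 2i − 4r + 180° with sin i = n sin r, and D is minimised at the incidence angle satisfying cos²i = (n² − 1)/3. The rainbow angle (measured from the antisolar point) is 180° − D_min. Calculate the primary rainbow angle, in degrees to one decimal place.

41.6°

cos²i = (1.78490 − 1)/3 = 0.26163; i = arccos(0.51150) = 59.236°.
sin r = sin 59.236°/1.336 = 0.64318; r = 40.029°.
D_min = 2·59.236° − 4·40.029° + 180° = 138.356°.
Rainbow angle = 180° − D_min = 41.644°.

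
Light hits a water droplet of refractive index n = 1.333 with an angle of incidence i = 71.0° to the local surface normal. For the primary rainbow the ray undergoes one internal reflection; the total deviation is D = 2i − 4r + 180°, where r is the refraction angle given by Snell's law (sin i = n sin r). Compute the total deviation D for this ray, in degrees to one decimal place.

sin r = sin 71.0° / 1.333 = 0.9455/1.333 = 0.7093; r = 45.18°.
D = 2·71.0° − 4·45.18° + 180° = 142.00° − 180.72° + 180° = 141.28°.

141.3°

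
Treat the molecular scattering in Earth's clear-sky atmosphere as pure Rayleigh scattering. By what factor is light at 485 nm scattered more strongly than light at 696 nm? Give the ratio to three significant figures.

Rayleigh scattering ∝ λ⁻⁴, so the ratio of coefficients is the inverse fourth power of the wavelength ratio.
σ(485)/σ(696) = (696/485)⁴ = (1.4351)⁴ = 4.241.

4.24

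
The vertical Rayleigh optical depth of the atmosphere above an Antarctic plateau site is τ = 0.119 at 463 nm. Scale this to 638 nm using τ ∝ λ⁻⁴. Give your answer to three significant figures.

τ(638 nm) = τ(463 nm) × (463/638)⁴ = 0.119 × (0.7257)⁴ = 0.119 × 0.2774 = 0.0330.

0.0330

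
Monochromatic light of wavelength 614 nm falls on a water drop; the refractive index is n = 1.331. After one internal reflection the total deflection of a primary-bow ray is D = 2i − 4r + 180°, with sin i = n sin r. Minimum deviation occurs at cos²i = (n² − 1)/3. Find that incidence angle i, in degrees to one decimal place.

59.5°

cos²i = (1.331² − 1)/3 = (1.77156 − 1)/3 = 0.25719.
cos i = 0.50714, so i = 59.527°.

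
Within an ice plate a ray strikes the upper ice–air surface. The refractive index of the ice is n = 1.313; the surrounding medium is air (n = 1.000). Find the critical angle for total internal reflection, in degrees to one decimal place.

sin θ_c = n_air / n = 1.000 / 1.313 = 0.7616.
θ_c = arcsin(0.7616) = 49.61°.

49.6°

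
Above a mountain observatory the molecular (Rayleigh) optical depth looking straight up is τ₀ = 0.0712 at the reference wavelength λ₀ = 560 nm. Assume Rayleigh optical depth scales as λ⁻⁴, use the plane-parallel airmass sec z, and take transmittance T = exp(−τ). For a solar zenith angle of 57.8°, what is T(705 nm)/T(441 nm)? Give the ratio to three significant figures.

Airmass: sec 57.8° = 1.8766.
τ(705 nm) = 0.0712 × (560/705)⁴ × 1.8766 = 0.0712 × 0.3981 × 1.8766 = 0.0532.
τ(441 nm) = 0.0712 × (560/441)⁴ × 1.8766 = 0.0712 × 2.6001 × 1.8766 = 0.3474.
T(705)/T(441) = exp(τ_B − τ_A) = exp(0.2942) = 1.3421.

1.34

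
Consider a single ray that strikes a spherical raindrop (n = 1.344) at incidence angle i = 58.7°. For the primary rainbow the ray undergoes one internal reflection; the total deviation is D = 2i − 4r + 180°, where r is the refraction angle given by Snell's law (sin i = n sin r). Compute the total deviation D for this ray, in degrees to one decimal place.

139.5°

sin r = sin 58.7° / 1.344 = 0.8545/1.344 = 0.6358; r = 39.48°.
D = 2·58.7° − 4·39.48° + 180° = 117.40° − 157.90° + 180° = 139.50°.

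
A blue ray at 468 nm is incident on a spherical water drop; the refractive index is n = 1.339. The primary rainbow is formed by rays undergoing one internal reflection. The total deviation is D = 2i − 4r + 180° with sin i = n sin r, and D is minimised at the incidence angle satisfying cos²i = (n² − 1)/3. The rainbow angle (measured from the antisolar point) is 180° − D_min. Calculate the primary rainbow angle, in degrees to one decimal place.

cos²i = (1.79292 − 1)/3 = 0.26431; i = arccos(0.51411) = 59.062°.
sin r = sin 59.062°/1.339 = 0.64057; r = 39.834°.
D_min = 2·59.062° − 4·39.834° + 180° = 138.786°.
Rainbow angle = 180° − D_min = 41.214°.

41.2°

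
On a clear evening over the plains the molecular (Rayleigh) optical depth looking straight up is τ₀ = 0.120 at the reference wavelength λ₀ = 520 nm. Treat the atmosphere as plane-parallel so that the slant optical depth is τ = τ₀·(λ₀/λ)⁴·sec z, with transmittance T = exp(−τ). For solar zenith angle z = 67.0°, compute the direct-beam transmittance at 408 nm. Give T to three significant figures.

0.445

sec 67.0° = 2.5593.
τ = 0.120 × (520/408)⁴ × 2.5593 = 0.120 × 2.6386 × 2.5593 = 0.8104.
T = exp(−0.8104) = 0.4447.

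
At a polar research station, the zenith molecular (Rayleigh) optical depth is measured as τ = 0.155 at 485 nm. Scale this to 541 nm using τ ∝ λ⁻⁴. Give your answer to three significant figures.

0.100

τ(541 nm) = τ(485 nm) × (485/541)⁴ = 0.155 × (0.8965)⁴ = 0.155 × 0.6459 = 0.1001.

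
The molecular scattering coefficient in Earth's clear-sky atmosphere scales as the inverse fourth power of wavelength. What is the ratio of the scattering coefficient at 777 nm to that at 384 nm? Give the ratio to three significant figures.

Rayleigh scattering ∝ λ⁻⁴, so the ratio of coefficients is the inverse fourth power of the wavelength ratio.
σ(777)/σ(384) = (384/777)⁴ = (0.4942)⁴ = 0.05965.

0.0597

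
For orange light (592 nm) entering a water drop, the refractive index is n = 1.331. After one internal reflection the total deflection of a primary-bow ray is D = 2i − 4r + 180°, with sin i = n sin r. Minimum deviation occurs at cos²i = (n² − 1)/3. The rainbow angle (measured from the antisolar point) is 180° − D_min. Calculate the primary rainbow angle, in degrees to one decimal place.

cos²i = (1.77156 − 1)/3 = 0.25719; i = arccos(0.50714) = 59.527°.
sin r = sin 59.527°/1.331 = 0.64753; r = 40.356°.
D_min = 2·59.527° − 4·40.356° + 180° = 137.630°.
Rainbow angle = 180° − D_min = 42.370°.

42.4°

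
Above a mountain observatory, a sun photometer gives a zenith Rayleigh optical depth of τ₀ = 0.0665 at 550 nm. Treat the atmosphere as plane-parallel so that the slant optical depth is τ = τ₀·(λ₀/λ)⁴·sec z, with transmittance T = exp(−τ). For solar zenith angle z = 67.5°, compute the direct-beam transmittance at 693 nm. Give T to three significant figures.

0.933

sec 67.5° = 2.6131.
τ = 0.0665 × (550/693)⁴ × 2.6131 = 0.0665 × 0.3968 × 2.6131 = 0.0689.
T = exp(−0.0689) = 0.9334.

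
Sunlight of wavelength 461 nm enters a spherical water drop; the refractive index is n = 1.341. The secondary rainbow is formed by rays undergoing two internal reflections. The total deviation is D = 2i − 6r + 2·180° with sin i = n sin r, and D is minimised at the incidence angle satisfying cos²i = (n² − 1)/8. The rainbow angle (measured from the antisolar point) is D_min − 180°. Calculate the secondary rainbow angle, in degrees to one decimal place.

53.0°

cos²i = (1.79828 − 1)/8 = 0.09979; i = arccos(0.31589) = 71.586°.
sin r = sin 71.586°/1.341 = 0.70753; r = 45.034°.
D_min = 2·71.586° − 6·45.034° + 360° = 232.966°.
Rainbow angle = D_min − 180° = 52.966°.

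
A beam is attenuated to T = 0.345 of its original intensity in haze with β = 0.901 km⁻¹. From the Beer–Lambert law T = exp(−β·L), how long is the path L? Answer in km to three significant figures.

1.18 km

Beer–Lambert: T = exp(−βL) ⇒ L = −ln(T)/β = −ln(0.345)/0.901 = 1.0642/0.901 = 1.181 km.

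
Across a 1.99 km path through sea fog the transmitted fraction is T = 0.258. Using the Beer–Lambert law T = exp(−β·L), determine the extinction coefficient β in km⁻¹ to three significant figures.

Beer–Lambert: T = exp(−βL) ⇒ β = −ln(T)/L = −ln(0.258)/1.99 = 1.3548/1.99 = 0.6808 km⁻¹.

0.681 km⁻¹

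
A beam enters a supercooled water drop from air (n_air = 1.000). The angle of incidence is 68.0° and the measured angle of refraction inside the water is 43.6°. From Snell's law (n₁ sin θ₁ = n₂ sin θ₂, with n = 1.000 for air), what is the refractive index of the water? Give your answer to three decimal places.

n = sin θ_i / sin θ_r = sin 68.0° / sin 43.6° = 0.9272 / 0.6896 = 1.3445.

1.344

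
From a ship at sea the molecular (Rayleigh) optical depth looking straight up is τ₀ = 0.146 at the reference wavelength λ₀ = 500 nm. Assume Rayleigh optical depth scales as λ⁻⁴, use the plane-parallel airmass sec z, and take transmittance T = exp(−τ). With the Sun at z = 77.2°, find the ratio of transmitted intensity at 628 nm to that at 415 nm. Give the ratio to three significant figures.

3.08

Airmass: sec 77.2° = 4.5137.
τ(628 nm) = 0.146 × (500/628)⁴ × 4.5137 = 0.146 × 0.4018 × 4.5137 = 0.2648.
τ(415 nm) = 0.146 × (500/415)⁴ × 4.5137 = 0.146 × 2.1071 × 4.5137 = 1.3886.
T(628)/T(415) = exp(τ_B − τ_A) = exp(1.1238) = 3.0765.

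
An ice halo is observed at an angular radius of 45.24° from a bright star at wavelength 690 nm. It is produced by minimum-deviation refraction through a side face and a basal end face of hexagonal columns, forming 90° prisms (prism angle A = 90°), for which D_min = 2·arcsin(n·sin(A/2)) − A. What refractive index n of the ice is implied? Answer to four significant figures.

1.308

Rearranging: n = sin((D_min + A)/2) / sin(A/2).
(D_min + A)/2 = (45.24° + 90°)/2 = 67.620°.
n = sin 67.620° / sin 45° = 0.9247 / 0.7071 = 1.3077.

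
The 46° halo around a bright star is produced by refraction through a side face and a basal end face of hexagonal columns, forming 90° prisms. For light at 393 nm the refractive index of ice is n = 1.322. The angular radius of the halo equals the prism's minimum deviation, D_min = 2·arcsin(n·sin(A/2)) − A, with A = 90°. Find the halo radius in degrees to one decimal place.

n·sin(A/2) = 1.322 × sin 45° = 1.322 × 0.7071 = 0.9348.
D_min = 2·arcsin(0.9348) − 90° = 2 × 69.195° − 90° = 48.390°.

48.4°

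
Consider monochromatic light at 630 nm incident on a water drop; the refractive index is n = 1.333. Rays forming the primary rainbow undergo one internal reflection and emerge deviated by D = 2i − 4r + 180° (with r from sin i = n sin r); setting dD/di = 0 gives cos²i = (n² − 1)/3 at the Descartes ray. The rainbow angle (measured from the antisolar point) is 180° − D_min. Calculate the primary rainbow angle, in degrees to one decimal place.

42.1°

cos²i = (1.77689 − 1)/3 = 0.25896; i = arccos(0.50888) = 59.410°.
sin r = sin 59.410°/1.333 = 0.64579; r = 40.225°.
D_min = 2·59.410° − 4·40.225° + 180° = 137.922°.
Rainbow angle = 180° − D_min = 42.078°.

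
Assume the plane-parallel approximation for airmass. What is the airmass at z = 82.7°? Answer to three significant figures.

X = sec z = 1/cos 82.7° = 1/0.1271 = 7.8700.

7.87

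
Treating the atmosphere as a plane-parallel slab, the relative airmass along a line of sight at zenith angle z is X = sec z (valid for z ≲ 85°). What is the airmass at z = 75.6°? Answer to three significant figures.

4.02

X = sec z = 1/cos 75.6° = 1/0.2487 = 4.0211.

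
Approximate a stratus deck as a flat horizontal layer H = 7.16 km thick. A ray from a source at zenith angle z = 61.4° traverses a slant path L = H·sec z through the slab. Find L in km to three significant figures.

15.0 km

sec z = 1/cos 61.4° = 2.0890.
L = 7.16 × 2.0890 = 14.957 km.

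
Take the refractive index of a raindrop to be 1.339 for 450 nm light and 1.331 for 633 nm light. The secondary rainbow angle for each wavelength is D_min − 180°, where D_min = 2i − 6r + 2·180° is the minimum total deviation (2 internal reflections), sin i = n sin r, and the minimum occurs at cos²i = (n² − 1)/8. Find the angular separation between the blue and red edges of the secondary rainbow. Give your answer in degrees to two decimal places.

2.09°

At 450 nm (n = 1.339): cos²i = 0.09912 → i = 71.650°, r = 45.141°, D_min = 232.451°, rainbow angle = 52.451°.
At 633 nm (n = 1.331): cos²i = 0.09645 → i = 71.907°, r = 45.575°, D_min = 230.365°, rainbow angle = 50.365°.
Angular width = |52.451° − 50.365°| = 2.086°.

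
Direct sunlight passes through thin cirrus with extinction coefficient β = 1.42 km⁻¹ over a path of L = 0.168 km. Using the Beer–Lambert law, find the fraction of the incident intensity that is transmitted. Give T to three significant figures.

τ = β·L = 1.42 × 0.168 = 0.2386.
T = exp(−0.2386) = 0.7878.

0.788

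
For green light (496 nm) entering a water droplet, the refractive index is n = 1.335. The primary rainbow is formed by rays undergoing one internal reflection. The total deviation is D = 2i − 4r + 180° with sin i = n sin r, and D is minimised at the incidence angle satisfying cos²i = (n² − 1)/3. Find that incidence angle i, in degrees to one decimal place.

cos²i = (1.335² − 1)/3 = (1.78222 − 1)/3 = 0.26074.
cos i = 0.51063, so i = 59.294°.

59.3°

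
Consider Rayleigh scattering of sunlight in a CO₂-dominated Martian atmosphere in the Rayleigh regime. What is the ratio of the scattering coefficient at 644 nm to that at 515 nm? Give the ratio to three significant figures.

Rayleigh scattering ∝ λ⁻⁴, so the ratio of coefficients is the inverse fourth power of the wavelength ratio.
σ(644)/σ(515) = (515/644)⁴ = (0.7997)⁴ = 0.409.

0.409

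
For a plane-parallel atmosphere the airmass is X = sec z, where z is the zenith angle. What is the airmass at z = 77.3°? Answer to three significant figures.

4.55

X = sec z = 1/cos 77.3° = 1/0.2198 = 4.5486.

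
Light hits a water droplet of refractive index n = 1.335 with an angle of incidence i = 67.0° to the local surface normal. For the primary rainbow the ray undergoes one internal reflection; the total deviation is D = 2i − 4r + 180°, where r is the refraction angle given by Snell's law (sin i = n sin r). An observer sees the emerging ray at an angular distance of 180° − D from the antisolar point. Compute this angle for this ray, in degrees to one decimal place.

40.4°

sin r = sin 67.0° / 1.335 = 0.9205/1.335 = 0.6895; r = 43.59°.
D = 2·67.0° − 4·43.59° + 180° = 134.00° − 174.37° + 180° = 139.63°.
Angle from antisolar point = 180° − D = 40.37°.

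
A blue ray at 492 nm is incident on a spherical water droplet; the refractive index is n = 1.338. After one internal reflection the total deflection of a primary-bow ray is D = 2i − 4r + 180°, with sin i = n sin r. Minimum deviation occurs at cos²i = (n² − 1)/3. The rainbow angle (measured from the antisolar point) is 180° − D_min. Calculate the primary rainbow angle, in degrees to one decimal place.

41.4°

cos²i = (1.79024 − 1)/3 = 0.26341; i = arccos(0.51324) = 59.120°.
sin r = sin 59.120°/1.338 = 0.64144; r = 39.899°.
D_min = 2·59.120° − 4·39.899° + 180° = 138.643°.
Rainbow angle = 180° − D_min = 41.357°.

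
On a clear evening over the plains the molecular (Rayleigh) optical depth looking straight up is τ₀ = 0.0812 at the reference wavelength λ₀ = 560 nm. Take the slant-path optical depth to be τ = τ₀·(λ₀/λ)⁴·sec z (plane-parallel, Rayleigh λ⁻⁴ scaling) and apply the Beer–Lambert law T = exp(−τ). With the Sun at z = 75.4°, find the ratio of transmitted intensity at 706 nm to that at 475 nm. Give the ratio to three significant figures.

1.64

Airmass: sec 75.4° = 3.9672.
τ(706 nm) = 0.0812 × (560/706)⁴ × 3.9672 = 0.0812 × 0.3959 × 3.9672 = 0.1275.
τ(475 nm) = 0.0812 × (560/475)⁴ × 3.9672 = 0.0812 × 1.9319 × 3.9672 = 0.6223.
T(706)/T(475) = exp(τ_B − τ_A) = exp(0.4948) = 1.6402.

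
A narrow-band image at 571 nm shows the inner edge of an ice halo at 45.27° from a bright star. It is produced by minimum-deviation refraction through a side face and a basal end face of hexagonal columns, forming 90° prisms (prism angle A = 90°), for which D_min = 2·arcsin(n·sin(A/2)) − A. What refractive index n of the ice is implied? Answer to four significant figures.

1.308

Rearranging: n = sin((D_min + A)/2) / sin(A/2).
(D_min + A)/2 = (45.27° + 90°)/2 = 67.635°.
n = sin 67.635° / sin 45° = 0.9248 / 0.7071 = 1.3078.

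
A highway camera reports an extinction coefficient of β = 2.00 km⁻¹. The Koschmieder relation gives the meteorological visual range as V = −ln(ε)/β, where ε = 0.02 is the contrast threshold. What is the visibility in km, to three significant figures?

V = −ln(0.02) / 2.00 = 3.912 / 2.00 = 1.9560 km.

1.96 km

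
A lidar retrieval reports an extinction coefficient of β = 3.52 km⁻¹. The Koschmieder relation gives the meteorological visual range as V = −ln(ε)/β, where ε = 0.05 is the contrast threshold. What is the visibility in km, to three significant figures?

0.851 km

V = −ln(0.05) / 3.52 = 2.996 / 3.52 = 0.8511 km.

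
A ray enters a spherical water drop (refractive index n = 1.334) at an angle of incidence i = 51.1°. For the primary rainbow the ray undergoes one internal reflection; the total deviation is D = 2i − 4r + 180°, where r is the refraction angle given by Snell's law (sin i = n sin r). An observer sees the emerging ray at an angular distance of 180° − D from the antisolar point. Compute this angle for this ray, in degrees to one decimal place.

sin r = sin 51.1° / 1.334 = 0.7782/1.334 = 0.5834; r = 35.69°.
D = 2·51.1° − 4·35.69° + 180° = 102.20° − 142.76° + 180° = 139.44°.
Angle from antisolar point = 180° − D = 40.56°.

40.6°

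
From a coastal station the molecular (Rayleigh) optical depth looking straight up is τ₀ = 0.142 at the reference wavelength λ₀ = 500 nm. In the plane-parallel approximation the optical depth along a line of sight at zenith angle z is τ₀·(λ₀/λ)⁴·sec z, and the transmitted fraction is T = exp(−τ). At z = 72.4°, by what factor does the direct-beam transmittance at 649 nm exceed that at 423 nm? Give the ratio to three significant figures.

2.12

Airmass: sec 72.4° = 3.3072.
τ(649 nm) = 0.142 × (500/649)⁴ × 3.3072 = 0.142 × 0.3523 × 3.3072 = 0.1654.
τ(423 nm) = 0.142 × (500/423)⁴ × 3.3072 = 0.142 × 1.9522 × 3.3072 = 0.9168.
T(649)/T(423) = exp(τ_B − τ_A) = exp(0.7513) = 2.1198.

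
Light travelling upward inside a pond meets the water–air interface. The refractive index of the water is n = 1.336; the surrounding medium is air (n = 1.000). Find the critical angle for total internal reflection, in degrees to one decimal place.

48.5°

sin θ_c = n_air / n = 1.000 / 1.336 = 0.7485.
θ_c = arcsin(0.7485) = 48.46°.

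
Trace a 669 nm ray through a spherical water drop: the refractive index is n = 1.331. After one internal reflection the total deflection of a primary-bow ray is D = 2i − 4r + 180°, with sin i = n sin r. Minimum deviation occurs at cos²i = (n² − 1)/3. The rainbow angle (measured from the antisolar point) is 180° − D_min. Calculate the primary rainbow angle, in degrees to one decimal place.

cos²i = (1.77156 − 1)/3 = 0.25719; i = arccos(0.50714) = 59.527°.
sin r = sin 59.527°/1.331 = 0.64753; r = 40.356°.
D_min = 2·59.527° − 4·40.356° + 180° = 137.630°.
Rainbow angle = 180° − D_min = 42.370°.

42.4°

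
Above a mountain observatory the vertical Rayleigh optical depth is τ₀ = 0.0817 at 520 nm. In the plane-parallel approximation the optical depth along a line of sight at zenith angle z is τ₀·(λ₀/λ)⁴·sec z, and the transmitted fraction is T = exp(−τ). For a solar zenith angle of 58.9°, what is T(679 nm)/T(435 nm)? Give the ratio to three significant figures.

1.31

Airmass: sec 58.9° = 1.9360.
τ(679 nm) = 0.0817 × (520/679)⁴ × 1.9360 = 0.0817 × 0.3440 × 1.9360 = 0.0544.
τ(435 nm) = 0.0817 × (520/435)⁴ × 1.9360 = 0.0817 × 2.0420 × 1.9360 = 0.3230.
T(679)/T(435) = exp(τ_B − τ_A) = exp(0.2686) = 1.3081.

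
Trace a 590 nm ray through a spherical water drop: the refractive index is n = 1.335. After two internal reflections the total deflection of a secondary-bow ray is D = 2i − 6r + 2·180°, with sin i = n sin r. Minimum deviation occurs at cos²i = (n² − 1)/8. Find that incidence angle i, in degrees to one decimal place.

cos²i = (1.335² − 1)/8 = (1.78222 − 1)/8 = 0.09778.
cos i = 0.31269, so i = 71.778°.

71.8°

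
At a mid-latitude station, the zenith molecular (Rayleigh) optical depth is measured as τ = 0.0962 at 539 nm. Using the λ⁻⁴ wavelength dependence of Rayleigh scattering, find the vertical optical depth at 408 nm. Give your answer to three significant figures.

0.293

τ(408 nm) = τ(539 nm) × (539/408)⁴ = 0.0962 × (1.3211)⁴ = 0.0962 × 3.0459 = 0.2930.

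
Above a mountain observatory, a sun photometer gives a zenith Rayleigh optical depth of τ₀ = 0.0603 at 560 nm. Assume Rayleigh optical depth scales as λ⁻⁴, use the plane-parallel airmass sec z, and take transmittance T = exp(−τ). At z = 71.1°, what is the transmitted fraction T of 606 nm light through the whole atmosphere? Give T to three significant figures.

sec 71.1° = 3.0872.
τ = 0.0603 × (560/606)⁴ × 3.0872 = 0.0603 × 0.7292 × 3.0872 = 0.1358.
T = exp(−0.1358) = 0.8731.

0.873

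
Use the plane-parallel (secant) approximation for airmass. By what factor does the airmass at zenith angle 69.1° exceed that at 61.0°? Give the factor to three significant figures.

X(69.1°)/X(61.0°) = sec 69.1° / sec 61.0° = cos 61.0° / cos 69.1° = 0.4848/0.3567 = 1.3590.

1.36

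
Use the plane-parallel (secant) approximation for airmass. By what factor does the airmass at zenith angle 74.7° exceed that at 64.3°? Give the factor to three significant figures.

1.64

X(74.7°)/X(64.3°) = sec 74.7° / sec 64.3° = cos 64.3° / cos 74.7° = 0.4337/0.2639 = 1.6434.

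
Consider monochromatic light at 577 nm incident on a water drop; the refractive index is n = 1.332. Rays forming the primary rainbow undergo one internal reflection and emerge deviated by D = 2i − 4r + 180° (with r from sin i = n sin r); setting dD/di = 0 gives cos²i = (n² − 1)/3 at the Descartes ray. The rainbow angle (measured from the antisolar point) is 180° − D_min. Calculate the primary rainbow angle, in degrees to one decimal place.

42.2°

cos²i = (1.77422 − 1)/3 = 0.25807; i = arccos(0.50801) = 59.469°.
sin r = sin 59.469°/1.332 = 0.64666; r = 40.290°.
D_min = 2·59.469° − 4·40.290° + 180° = 137.776°.
Rainbow angle = 180° − D_min = 42.224°.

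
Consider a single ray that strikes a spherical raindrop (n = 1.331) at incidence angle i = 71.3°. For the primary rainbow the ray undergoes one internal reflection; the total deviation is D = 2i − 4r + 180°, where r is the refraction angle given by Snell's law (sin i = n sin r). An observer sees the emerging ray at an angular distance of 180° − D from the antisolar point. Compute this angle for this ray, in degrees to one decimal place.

38.9°

sin r = sin 71.3° / 1.331 = 0.9472/1.331 = 0.7117; r = 45.37°.
D = 2·71.3° − 4·45.37° + 180° = 142.60° − 181.48° + 180° = 141.12°.
Angle from antisolar point = 180° − D = 38.88°.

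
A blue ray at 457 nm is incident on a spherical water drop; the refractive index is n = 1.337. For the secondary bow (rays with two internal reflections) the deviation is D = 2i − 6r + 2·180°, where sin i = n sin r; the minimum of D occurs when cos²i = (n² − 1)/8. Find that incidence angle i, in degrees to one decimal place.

71.7°

cos²i = (1.337² − 1)/8 = (1.78757 − 1)/8 = 0.09845.
cos i = 0.31376, so i = 71.714°.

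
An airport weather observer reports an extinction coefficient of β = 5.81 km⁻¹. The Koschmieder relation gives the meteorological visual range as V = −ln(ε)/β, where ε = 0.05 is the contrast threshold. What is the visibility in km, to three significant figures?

V = −ln(0.05) / 5.81 = 2.996 / 5.81 = 0.5156 km.

0.516 km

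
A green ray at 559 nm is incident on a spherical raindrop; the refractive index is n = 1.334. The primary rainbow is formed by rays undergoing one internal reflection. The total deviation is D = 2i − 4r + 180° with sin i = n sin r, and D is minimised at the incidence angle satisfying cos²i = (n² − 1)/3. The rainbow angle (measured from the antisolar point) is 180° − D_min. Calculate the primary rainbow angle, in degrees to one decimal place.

cos²i = (1.77956 − 1)/3 = 0.25985; i = arccos(0.50976) = 59.352°.
sin r = sin 59.352°/1.334 = 0.64492; r = 40.159°.
D_min = 2·59.352° − 4·40.159° + 180° = 138.067°.
Rainbow angle = 180° − D_min = 41.933°.

41.9°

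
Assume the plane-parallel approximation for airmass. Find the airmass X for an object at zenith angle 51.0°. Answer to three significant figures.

X = sec z = 1/cos 51.0° = 1/0.6293 = 1.5890.

1.59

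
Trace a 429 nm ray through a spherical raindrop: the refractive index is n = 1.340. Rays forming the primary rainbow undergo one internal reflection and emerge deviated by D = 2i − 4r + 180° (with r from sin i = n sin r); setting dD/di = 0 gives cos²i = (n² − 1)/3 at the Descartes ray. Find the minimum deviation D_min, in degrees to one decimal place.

cos²i = (1.79560 − 1)/3 = 0.26520; i = arccos(0.51498) = 59.004°.
sin r = sin 59.004°/1.340 = 0.63971; r = 39.770°.
D_min = 2·59.004° − 4·39.770° + 180° = 138.929°.

138.9°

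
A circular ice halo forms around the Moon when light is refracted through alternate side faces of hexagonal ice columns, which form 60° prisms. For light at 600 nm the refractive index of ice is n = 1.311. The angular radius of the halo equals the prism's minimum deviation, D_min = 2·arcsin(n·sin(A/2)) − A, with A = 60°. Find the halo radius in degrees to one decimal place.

21.9°

n·sin(A/2) = 1.311 × sin 30° = 1.311 × 0.5000 = 0.6555.
D_min = 2·arcsin(0.6555) − 60° = 2 × 40.958° − 60° = 21.915°.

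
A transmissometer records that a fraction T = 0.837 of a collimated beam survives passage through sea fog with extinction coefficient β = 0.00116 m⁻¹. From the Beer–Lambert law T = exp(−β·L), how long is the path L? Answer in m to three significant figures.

Beer–Lambert: T = exp(−βL) ⇒ L = −ln(T)/β = −ln(0.837)/0.00116 = 0.1779/0.00116 = 153.4 m.

153 m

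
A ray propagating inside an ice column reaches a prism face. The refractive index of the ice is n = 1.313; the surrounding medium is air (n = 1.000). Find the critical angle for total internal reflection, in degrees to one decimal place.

sin θ_c = n_air / n = 1.000 / 1.313 = 0.7616.
θ_c = arcsin(0.7616) = 49.61°.

49.6°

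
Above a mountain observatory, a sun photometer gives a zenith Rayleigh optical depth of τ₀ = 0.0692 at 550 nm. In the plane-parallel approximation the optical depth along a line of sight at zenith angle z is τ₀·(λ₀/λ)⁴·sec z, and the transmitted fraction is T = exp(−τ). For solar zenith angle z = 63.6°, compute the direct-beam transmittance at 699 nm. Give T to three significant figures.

0.942

sec 63.6° = 2.2490.
τ = 0.0692 × (550/699)⁴ × 2.2490 = 0.0692 × 0.3833 × 2.2490 = 0.0597.
T = exp(−0.0597) = 0.9421.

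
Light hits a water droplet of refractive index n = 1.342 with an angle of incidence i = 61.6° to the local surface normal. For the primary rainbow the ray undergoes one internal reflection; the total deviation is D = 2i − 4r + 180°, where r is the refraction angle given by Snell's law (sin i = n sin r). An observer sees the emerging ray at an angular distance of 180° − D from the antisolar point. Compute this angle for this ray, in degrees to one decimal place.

40.6°

sin r = sin 61.6° / 1.342 = 0.8796/1.342 = 0.6555; r = 40.96°.
D = 2·61.6° − 4·40.96° + 180° = 123.20° − 163.82° + 180° = 139.38°.
Angle from antisolar point = 180° − D = 40.62°.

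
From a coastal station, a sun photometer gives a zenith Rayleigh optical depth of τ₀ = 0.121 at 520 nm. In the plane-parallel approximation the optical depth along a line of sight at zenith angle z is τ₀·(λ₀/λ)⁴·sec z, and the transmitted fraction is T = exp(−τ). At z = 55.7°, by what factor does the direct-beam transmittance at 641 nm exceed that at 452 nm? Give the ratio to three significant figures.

1.33

Airmass: sec 55.7° = 1.7745.
τ(641 nm) = 0.121 × (520/641)⁴ × 1.7745 = 0.121 × 0.4331 × 1.7745 = 0.0930.
τ(452 nm) = 0.121 × (520/452)⁴ × 1.7745 = 0.121 × 1.7517 × 1.7745 = 0.3761.
T(641)/T(452) = exp(τ_B − τ_A) = exp(0.2831) = 1.3273.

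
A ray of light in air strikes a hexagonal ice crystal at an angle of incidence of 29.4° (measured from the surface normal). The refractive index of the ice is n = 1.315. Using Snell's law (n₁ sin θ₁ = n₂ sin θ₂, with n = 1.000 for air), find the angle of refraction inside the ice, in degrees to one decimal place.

21.9°

Snell: sin θ_r = sin θ_i / n = sin 29.4° / 1.315 = 0.4909 / 1.315 = 0.3733.
θ_r = arcsin(0.3733) = 21.92°.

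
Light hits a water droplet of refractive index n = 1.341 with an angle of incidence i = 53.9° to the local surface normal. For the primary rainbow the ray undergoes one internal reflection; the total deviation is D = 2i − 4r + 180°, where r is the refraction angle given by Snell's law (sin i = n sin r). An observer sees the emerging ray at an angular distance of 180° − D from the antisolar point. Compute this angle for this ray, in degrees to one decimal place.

40.4°

sin r = sin 53.9° / 1.341 = 0.8080/1.341 = 0.6025; r = 37.05°.
D = 2·53.9° − 4·37.05° + 180° = 107.80° − 148.20° + 180° = 139.60°.
Angle from antisolar point = 180° − D = 40.40°.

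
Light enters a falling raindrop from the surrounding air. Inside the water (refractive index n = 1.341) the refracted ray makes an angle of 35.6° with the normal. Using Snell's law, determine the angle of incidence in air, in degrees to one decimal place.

Snell: sin θ_i = n · sin θ_r = 1.341 × sin 35.6° = 1.341 × 0.5821 = 0.7806.
θ_i = arcsin(0.7806) = 51.32°.

51.3°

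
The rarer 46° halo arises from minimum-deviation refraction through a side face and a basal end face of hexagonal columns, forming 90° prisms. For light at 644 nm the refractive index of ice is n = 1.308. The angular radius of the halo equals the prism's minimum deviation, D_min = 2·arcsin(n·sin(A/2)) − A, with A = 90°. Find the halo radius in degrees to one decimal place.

n·sin(A/2) = 1.308 × sin 45° = 1.308 × 0.7071 = 0.9249.
D_min = 2·arcsin(0.9249) − 90° = 2 × 67.653° − 90° = 45.305°.

45.3°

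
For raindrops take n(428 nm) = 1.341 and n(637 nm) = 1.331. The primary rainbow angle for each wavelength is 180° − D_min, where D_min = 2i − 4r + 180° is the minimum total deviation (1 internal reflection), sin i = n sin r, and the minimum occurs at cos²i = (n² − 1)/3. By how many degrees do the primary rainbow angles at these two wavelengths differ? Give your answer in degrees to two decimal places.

1.44°

At 428 nm (n = 1.341): cos²i = 0.26609 → i = 58.946°, r = 39.705°, D_min = 139.071°, rainbow angle = 40.929°.
At 637 nm (n = 1.331): cos²i = 0.25719 → i = 59.527°, r = 40.356°, D_min = 137.630°, rainbow angle = 42.370°.
Angular width = |40.929° − 42.370°| = 1.441°.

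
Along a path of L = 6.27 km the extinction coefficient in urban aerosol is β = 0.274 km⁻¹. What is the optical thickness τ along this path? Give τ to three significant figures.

1.72

τ = β·L = 0.274 × 6.27 = 1.7180.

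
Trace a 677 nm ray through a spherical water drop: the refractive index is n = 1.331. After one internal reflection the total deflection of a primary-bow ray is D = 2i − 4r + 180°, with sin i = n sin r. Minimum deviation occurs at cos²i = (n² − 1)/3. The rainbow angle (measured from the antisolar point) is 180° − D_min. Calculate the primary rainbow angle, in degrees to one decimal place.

cos²i = (1.77156 − 1)/3 = 0.25719; i = arccos(0.50714) = 59.527°.
sin r = sin 59.527°/1.331 = 0.64753; r = 40.356°.
D_min = 2·59.527° − 4·40.356° + 180° = 137.630°.
Rainbow angle = 180° − D_min = 42.370°.

42.4°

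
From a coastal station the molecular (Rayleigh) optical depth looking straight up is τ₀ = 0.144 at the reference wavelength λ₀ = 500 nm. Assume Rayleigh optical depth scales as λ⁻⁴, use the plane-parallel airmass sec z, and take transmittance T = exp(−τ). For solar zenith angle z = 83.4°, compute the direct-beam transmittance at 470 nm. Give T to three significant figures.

0.201

sec 83.4° = 8.7004.
τ = 0.144 × (500/470)⁴ × 8.7004 = 0.144 × 1.2808 × 8.7004 = 1.6047.
T = exp(−1.6047) = 0.2010.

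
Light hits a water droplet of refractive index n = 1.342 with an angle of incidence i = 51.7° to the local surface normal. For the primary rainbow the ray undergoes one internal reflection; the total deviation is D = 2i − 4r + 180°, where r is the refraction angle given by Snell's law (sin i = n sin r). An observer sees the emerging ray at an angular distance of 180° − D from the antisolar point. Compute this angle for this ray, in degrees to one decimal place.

39.8°

sin r = sin 51.7° / 1.342 = 0.7848/1.342 = 0.5848; r = 35.79°.
D = 2·51.7° − 4·35.79° + 180° = 103.40° − 143.15° + 180° = 140.25°.
Angle from antisolar point = 180° − D = 39.75°.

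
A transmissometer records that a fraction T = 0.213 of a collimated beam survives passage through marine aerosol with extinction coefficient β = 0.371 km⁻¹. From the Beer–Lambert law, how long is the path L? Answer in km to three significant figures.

4.17 km

Beer–Lambert: T = exp(−βL) ⇒ L = −ln(T)/β = −ln(0.213)/0.371 = 1.5465/0.371 = 4.168 km.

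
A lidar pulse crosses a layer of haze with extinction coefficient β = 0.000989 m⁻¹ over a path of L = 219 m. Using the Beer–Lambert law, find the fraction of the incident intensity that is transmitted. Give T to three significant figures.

0.805

τ = β·L = 0.000989 × 219 = 0.2166.
T = exp(−0.2166) = 0.8053.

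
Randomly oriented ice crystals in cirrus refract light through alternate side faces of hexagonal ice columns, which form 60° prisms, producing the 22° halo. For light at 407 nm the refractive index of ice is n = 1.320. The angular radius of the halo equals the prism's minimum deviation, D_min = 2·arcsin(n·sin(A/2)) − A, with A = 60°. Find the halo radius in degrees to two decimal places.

22.60°

n·sin(A/2) = 1.320 × sin 30° = 1.320 × 0.5000 = 0.6600.
D_min = 2·arcsin(0.6600) − 60° = 2 × 41.300° − 60° = 22.600°.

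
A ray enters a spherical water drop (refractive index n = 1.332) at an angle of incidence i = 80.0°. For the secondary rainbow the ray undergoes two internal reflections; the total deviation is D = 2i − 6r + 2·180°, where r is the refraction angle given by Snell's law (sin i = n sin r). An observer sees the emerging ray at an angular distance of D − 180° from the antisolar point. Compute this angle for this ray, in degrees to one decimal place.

sin r = sin 80.0° / 1.332 = 0.9848/1.332 = 0.7393; r = 47.68°.
D = 2·80.0° − 6·47.68° + 2·180° = 160.00° − 286.05° + 360° = 233.95°.
Angle from antisolar point = D − 180° = 53.95°.

53.9°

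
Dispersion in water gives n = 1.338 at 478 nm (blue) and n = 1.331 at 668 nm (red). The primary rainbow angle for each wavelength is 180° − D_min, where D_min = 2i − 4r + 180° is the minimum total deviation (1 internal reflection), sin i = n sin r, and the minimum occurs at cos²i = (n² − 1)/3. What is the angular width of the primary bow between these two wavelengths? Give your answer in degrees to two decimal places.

1.01°

At 478 nm (n = 1.338): cos²i = 0.26341 → i = 59.120°, r = 39.899°, D_min = 138.643°, rainbow angle = 41.357°.
At 668 nm (n = 1.331): cos²i = 0.25719 → i = 59.527°, r = 40.356°, D_min = 137.630°, rainbow angle = 42.370°.
Angular width = |41.357° − 42.370°| = 1.013°.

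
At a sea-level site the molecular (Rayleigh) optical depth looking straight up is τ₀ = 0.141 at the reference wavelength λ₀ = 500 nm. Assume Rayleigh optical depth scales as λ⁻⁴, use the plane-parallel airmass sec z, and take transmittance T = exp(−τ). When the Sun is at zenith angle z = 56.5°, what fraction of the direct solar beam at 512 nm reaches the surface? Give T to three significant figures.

sec 56.5° = 1.8118.
τ = 0.141 × (500/512)⁴ × 1.8118 = 0.141 × 0.9095 × 1.8118 = 0.2323.
T = exp(−0.2323) = 0.7927.

0.793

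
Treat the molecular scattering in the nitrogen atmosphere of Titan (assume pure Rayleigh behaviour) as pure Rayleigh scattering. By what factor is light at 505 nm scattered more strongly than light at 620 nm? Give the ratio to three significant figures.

2.27

Rayleigh scattering ∝ λ⁻⁴, so the ratio of coefficients is the inverse fourth power of the wavelength ratio.
σ(505)/σ(620) = (620/505)⁴ = (1.2277)⁴ = 2.272.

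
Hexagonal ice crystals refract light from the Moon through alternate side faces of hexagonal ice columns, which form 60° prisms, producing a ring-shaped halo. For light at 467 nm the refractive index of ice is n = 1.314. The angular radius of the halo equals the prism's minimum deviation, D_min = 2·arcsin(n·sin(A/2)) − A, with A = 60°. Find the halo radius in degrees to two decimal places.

22.14°

n·sin(A/2) = 1.314 × sin 30° = 1.314 × 0.5000 = 0.6570.
D_min = 2·arcsin(0.6570) − 60° = 2 × 41.071° − 60° = 22.143°.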